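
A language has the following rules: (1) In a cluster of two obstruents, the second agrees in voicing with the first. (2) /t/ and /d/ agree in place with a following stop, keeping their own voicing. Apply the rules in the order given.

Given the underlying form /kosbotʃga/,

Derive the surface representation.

Rule 1: /b/ after /s/ (voiceless) → [p]
Rule 1: /g/ after /tʃ/ (voiceless) → [k]
After rule 1: kospotʃka
Rule 2: no segment meets the rule's conditions; no change.

[kospotʃka]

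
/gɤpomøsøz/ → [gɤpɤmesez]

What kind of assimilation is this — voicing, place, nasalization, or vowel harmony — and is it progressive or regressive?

vowel harmony, progressive

/o/→[ɤ] /ø/→[e] /ø/→[e].
Vowels agree with the first vowel, so the harmony is progressive.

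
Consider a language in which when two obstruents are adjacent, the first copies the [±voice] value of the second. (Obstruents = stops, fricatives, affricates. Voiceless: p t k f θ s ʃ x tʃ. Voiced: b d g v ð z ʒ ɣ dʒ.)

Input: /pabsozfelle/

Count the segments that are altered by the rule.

/b/ before /s/ (voiceless) → [p]
/z/ before /f/ (voiceless) → [s]
2 segments change.

2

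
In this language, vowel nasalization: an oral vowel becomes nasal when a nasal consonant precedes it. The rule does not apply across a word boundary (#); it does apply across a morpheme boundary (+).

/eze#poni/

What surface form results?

[eze#ponĩ]

/i/ after nasal /n/ → [ĩ]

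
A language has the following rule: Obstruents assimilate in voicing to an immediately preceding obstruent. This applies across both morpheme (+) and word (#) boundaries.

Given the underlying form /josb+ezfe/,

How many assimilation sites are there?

/b/ after /s/ (voiceless) → [p]
/f/ after /z/ (voiced) → [v]
2 segments change.

2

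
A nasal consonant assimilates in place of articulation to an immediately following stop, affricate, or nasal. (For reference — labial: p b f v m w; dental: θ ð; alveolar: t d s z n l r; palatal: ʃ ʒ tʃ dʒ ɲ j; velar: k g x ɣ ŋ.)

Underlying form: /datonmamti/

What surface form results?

[datommanti]

/n/ before /m/ (labial) → [m]
/m/ before /t/ (alveolar) → [n]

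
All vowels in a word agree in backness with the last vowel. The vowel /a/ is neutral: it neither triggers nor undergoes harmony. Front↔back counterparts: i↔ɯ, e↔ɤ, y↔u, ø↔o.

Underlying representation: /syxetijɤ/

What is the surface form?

[suxɤtɯjɤ]

/y/ harmonizes with /ɤ/ ([+back]) → [u]
/e/ harmonizes with /ɤ/ ([+back]) → [ɤ]
/i/ harmonizes with /ɤ/ ([+back]) → [ɯ]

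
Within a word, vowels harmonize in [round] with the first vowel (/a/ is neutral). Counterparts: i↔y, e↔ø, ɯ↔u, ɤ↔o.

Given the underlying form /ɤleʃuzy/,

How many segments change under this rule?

2

/u/ harmonizes with /ɤ/ ([-round]) → [ɯ]
/y/ harmonizes with /ɤ/ ([-round]) → [i]
2 segments change.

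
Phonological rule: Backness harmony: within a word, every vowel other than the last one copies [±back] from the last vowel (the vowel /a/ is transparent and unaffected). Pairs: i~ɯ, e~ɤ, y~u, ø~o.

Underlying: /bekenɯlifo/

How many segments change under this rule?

3

/e/ harmonizes with /o/ ([+back]) → [ɤ]
/e/ harmonizes with /o/ ([+back]) → [ɤ]
/i/ harmonizes with /o/ ([+back]) → [ɯ]
3 segments change.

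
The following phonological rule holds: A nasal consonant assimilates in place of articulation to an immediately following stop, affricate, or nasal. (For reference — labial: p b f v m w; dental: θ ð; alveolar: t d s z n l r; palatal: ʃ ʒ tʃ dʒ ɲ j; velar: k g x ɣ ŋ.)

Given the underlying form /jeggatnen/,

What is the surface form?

[jeggatnen]

no segment meets the rule's conditions; no change.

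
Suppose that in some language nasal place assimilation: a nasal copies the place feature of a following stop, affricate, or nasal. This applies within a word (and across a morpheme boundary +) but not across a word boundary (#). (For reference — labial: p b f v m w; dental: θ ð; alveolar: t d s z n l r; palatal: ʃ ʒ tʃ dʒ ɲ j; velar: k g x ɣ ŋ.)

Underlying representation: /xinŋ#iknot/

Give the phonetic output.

[xiŋŋ#iknot]

/n/ before /ŋ/ (velar) → [ŋ]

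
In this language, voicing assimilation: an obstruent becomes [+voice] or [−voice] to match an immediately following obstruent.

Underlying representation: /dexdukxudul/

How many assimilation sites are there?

1

/x/ before /d/ (voiced) → [ɣ]
1 segment changes.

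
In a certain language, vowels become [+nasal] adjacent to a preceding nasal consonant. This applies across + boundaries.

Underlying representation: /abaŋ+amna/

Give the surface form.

[abaŋ+ãmnã]

/a/ after nasal /ŋ/ → [ã]
/a/ after nasal /n/ → [ã]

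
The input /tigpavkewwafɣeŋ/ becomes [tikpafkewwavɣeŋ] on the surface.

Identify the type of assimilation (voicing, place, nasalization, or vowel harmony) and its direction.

/g/→[k] /v/→[f] /f/→[v].
Each target copies a feature from the following segment, so the direction is regressive.

voicing assimilation, regressive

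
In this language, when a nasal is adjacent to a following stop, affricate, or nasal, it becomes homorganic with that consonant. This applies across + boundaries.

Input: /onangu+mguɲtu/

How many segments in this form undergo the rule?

/n/ before /g/ (velar) → [ŋ]
/m/ before /g/ (velar) → [ŋ]
/ɲ/ before /t/ (alveolar) → [n]
3 segments change.

3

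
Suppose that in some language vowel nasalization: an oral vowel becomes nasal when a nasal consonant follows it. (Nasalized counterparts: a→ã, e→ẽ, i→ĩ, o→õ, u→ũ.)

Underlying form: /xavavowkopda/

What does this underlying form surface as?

no segment meets the rule's conditions; no change.

[xavavowkopda]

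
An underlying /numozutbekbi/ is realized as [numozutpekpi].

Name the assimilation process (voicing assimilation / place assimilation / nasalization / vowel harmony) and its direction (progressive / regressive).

voicing assimilation, progressive

/b/→[p] /b/→[p].
Each target copies a feature from the preceding segment, so the direction is progressive.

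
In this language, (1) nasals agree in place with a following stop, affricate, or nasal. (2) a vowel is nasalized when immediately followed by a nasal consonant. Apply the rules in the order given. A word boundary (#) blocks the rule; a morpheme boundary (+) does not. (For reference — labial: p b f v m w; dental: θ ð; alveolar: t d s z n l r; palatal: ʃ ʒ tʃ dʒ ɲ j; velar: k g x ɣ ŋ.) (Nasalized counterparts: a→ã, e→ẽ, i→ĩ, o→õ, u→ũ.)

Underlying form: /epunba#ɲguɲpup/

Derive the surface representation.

[epũmba#ŋgũmpup]

Rule 1: /n/ before /b/ (labial) → [m]
Rule 1: /ɲ/ before /g/ (velar) → [ŋ]
Rule 1: /ɲ/ before /p/ (labial) → [m]
After rule 1: epumba#ŋgumpup
Rule 2: /u/ before nasal /m/ → [ũ]
Rule 2: /u/ before nasal /m/ → [ũ]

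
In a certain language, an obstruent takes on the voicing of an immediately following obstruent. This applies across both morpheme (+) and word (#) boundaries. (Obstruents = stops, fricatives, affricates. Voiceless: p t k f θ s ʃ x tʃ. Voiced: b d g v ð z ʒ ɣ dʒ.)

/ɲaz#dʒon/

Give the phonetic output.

[ɲaz#dʒon]

no segment meets the rule's conditions; no change.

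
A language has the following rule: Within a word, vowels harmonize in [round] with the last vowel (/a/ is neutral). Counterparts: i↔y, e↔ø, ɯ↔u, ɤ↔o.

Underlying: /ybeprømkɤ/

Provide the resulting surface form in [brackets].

[ibepremkɤ]

/y/ harmonizes with /ɤ/ ([-round]) → [i]
/ø/ harmonizes with /ɤ/ ([-round]) → [e]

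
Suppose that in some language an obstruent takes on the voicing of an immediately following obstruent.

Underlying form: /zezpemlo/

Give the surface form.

[zespemlo]

/z/ before /p/ (voiceless) → [s]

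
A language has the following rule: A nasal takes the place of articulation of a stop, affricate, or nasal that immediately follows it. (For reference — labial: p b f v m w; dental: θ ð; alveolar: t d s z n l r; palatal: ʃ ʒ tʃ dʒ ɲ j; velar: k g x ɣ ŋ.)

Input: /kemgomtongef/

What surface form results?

[keŋgontoŋgef]

/m/ before /g/ (velar) → [ŋ]
/m/ before /t/ (alveolar) → [n]
/n/ before /g/ (velar) → [ŋ]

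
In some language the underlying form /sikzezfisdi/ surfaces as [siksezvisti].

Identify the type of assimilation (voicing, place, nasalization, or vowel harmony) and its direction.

/z/→[s] /f/→[v] /d/→[t].
Each target copies a feature from the preceding segment, so the direction is progressive.

voicing assimilation, progressive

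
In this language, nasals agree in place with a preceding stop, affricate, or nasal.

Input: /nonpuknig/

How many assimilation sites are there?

/n/ after /k/ (velar) → [ŋ]
1 segment changes.

1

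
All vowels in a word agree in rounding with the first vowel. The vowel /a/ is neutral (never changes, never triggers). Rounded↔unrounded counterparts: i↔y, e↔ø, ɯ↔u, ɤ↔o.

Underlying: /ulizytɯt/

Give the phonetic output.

/i/ harmonizes with /u/ ([+round]) → [y]
/ɯ/ harmonizes with /u/ ([+round]) → [u]

[ulyzytut]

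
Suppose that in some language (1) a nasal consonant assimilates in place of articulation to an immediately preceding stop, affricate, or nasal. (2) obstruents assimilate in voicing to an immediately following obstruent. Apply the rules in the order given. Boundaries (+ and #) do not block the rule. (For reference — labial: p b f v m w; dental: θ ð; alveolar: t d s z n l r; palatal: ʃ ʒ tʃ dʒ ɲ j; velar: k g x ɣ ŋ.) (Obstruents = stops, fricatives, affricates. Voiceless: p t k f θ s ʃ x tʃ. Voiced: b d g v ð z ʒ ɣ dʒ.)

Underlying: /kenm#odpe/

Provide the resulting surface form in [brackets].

[kenn#otpe]

Rule 1: /m/ after /n/ (alveolar) → [n]
After rule 1: kenn#odpe
Rule 2: /d/ before /p/ (voiceless) → [t]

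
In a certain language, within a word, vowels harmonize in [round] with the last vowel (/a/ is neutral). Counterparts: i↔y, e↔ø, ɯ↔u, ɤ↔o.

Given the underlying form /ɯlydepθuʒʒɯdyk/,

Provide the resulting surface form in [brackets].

[ulydøpθuʒʒudyk]

/ɯ/ harmonizes with /y/ ([+round]) → [u]
/e/ harmonizes with /y/ ([+round]) → [ø]
/ɯ/ harmonizes with /y/ ([+round]) → [u]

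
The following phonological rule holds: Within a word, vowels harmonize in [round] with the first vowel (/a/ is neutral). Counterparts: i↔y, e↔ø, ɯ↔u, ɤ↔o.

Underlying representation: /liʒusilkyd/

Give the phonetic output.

/u/ harmonizes with /i/ ([-round]) → [ɯ]
/y/ harmonizes with /i/ ([-round]) → [i]

[liʒɯsilkid]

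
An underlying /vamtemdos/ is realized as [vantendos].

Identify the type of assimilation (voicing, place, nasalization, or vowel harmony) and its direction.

/m/→[n] /m/→[n].
Each target copies a feature from the following segment, so the direction is regressive.

place assimilation, regressive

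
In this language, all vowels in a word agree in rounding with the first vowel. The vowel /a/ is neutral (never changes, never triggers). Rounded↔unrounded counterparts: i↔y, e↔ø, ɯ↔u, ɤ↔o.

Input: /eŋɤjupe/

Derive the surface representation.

/u/ harmonizes with /e/ ([-round]) → [ɯ]

[eŋɤjɯpe]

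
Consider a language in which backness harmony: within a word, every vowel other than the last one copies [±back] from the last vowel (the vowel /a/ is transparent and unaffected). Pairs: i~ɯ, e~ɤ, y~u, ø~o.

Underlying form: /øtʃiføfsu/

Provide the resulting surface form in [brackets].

/ø/ harmonizes with /u/ ([+back]) → [o]
/i/ harmonizes with /u/ ([+back]) → [ɯ]
/ø/ harmonizes with /u/ ([+back]) → [o]

[otʃɯfofsu]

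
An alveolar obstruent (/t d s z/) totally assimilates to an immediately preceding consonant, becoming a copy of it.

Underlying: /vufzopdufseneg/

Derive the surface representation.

/z/ after /f/ → [f] (total assimilation)
/d/ after /p/ → [p] (total assimilation)
/s/ after /f/ → [f] (total assimilation)

[vuffoppuffeneg]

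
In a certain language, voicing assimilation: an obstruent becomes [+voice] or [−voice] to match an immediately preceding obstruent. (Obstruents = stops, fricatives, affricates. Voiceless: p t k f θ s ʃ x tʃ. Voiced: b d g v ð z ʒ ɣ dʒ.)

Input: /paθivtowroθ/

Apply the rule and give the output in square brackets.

/t/ after /v/ (voiced) → [d]

[paθivdowroθ]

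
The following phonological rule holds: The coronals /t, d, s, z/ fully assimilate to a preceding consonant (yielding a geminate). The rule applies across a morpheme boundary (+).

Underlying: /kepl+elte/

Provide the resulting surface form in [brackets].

/t/ after /l/ → [l] (total assimilation)

[kepl+elle]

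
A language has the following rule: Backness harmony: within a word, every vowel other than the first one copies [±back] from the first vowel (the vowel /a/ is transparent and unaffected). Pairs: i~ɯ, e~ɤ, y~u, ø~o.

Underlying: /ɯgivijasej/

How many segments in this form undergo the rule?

/i/ harmonizes with /ɯ/ ([+back]) → [ɯ]
/i/ harmonizes with /ɯ/ ([+back]) → [ɯ]
/e/ harmonizes with /ɯ/ ([+back]) → [ɤ]
3 segments change.

3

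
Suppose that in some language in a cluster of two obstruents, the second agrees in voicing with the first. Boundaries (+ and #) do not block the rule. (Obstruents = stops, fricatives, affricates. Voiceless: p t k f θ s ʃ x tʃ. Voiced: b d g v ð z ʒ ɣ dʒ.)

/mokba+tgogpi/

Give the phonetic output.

[mokpa+tkogbi]

/b/ after /k/ (voiceless) → [p]
/g/ after /t/ (voiceless) → [k]
/p/ after /g/ (voiced) → [b]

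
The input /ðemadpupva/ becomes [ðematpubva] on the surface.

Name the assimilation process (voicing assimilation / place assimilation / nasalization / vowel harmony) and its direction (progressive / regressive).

/d/→[t] /p/→[b].
Each target copies a feature from the following segment, so the direction is regressive.

voicing assimilation, regressive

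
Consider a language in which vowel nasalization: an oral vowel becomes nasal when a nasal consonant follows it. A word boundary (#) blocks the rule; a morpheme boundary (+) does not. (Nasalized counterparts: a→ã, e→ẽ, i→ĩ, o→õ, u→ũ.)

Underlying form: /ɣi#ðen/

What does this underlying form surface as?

[ɣi#ðẽn]

/e/ before nasal /n/ → [ẽ]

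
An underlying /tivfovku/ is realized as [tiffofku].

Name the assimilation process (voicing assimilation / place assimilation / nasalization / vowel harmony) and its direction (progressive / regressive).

/v/→[f] /v/→[f].
Each target copies a feature from the following segment, so the direction is regressive.

voicing assimilation, regressive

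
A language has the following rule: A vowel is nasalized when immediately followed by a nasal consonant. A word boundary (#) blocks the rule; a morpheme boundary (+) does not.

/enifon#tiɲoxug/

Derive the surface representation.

[ẽnifõn#tĩɲoxug]

/e/ before nasal /n/ → [ẽ]
/o/ before nasal /n/ → [õ]
/i/ before nasal /ɲ/ → [ĩ]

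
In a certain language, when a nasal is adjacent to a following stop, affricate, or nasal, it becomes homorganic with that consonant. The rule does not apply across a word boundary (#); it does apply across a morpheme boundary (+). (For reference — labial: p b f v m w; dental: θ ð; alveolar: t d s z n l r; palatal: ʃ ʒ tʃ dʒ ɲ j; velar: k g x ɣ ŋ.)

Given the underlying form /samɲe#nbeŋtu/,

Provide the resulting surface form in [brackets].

[saɲɲe#mbentu]

/m/ before /ɲ/ (palatal) → [ɲ]
/n/ before /b/ (labial) → [m]
/ŋ/ before /t/ (alveolar) → [n]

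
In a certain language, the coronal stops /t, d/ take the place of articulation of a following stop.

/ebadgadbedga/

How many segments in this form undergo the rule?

/d/ before /g/ (velar) → [g]
/d/ before /b/ (labial) → [b]
/d/ before /g/ (velar) → [g]
3 segments change.

3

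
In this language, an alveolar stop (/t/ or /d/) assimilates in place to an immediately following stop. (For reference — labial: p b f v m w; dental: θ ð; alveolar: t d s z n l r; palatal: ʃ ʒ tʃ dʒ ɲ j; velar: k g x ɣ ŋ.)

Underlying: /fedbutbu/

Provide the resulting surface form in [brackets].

/d/ before /b/ (labial) → [b]
/t/ before /b/ (labial) → [p]

[febbupbu]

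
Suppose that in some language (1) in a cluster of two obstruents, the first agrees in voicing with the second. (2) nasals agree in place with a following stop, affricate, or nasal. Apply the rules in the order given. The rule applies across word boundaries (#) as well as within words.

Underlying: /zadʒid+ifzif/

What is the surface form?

Rule 1: /f/ before /z/ (voiced) → [v]
After rule 1: zadʒid+ivzif
Rule 2: no segment meets the rule's conditions; no change.

[zadʒid+ivzif]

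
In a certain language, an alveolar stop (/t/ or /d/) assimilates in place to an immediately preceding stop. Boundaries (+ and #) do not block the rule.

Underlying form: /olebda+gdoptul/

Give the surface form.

/d/ after /b/ (labial) → [b]
/d/ after /g/ (velar) → [g]
/t/ after /p/ (labial) → [p]

[olebba+ggoppul]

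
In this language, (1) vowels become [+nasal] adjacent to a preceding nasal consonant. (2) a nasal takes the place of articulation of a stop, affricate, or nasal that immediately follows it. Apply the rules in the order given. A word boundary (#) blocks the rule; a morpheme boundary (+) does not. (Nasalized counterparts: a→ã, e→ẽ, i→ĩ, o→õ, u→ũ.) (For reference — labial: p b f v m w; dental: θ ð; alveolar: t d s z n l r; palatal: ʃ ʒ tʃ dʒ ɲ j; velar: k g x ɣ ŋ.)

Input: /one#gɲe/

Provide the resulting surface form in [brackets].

Rule 1: /e/ after nasal /n/ → [ẽ]
Rule 1: /e/ after nasal /ɲ/ → [ẽ]
After rule 1: onẽ#gɲẽ
Rule 2: no segment meets the rule's conditions; no change.

[onẽ#gɲẽ]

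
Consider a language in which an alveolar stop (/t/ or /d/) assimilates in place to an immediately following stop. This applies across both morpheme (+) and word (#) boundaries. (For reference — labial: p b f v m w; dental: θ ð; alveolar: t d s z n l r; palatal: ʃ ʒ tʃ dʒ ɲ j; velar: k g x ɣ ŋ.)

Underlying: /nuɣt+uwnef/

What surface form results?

no segment meets the rule's conditions; no change.

[nuɣt+uwnef]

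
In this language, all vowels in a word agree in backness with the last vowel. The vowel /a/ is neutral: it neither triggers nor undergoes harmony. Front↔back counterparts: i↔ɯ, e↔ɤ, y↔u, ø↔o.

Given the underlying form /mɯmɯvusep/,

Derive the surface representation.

[mimivysep]

/ɯ/ harmonizes with /e/ ([-back]) → [i]
/ɯ/ harmonizes with /e/ ([-back]) → [i]
/u/ harmonizes with /e/ ([-back]) → [y]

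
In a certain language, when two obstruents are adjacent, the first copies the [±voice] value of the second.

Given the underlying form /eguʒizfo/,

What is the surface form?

[eguʒisfo]

/z/ before /f/ (voiceless) → [s]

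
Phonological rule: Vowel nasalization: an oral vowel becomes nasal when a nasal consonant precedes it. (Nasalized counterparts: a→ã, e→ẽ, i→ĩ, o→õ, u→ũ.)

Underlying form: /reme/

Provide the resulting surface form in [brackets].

/e/ after nasal /m/ → [ẽ]

[remẽ]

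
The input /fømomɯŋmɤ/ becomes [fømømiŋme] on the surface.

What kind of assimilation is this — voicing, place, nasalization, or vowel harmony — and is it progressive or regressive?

/o/→[ø] /ɯ/→[i] /ɤ/→[e].
Vowels agree with the first vowel, so the harmony is progressive.

vowel harmony, progressive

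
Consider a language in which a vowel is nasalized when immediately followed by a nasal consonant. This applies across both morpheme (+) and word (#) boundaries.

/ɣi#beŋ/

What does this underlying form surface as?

/e/ before nasal /ŋ/ → [ẽ]

[ɣi#bẽŋ]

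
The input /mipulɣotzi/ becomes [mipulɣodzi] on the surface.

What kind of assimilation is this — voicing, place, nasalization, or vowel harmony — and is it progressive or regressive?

voicing assimilation, regressive

/t/→[d].
Each target copies a feature from the following segment, so the direction is regressive.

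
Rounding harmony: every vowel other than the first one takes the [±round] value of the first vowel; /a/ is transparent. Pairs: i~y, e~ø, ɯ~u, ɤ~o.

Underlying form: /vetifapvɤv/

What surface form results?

no segment meets the rule's conditions; no change.

[vetifapvɤv]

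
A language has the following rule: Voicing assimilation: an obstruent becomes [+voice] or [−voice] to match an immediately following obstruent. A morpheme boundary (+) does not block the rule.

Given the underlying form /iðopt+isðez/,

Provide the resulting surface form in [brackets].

/s/ before /ð/ (voiced) → [z]

[iðopt+izðez]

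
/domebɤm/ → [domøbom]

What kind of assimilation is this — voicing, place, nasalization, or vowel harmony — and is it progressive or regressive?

/e/→[ø] /ɤ/→[o].
Vowels agree with the first vowel, so the harmony is progressive.

vowel harmony, progressive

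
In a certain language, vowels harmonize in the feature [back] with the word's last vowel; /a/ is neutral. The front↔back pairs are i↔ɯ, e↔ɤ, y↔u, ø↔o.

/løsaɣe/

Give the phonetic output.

no segment meets the rule's conditions; no change.

[løsaɣe]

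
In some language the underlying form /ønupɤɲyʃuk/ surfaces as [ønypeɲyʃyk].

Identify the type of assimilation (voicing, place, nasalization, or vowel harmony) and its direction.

/u/→[y] /ɤ/→[e] /u/→[y].
Vowels agree with the first vowel, so the harmony is progressive.

vowel harmony, progressive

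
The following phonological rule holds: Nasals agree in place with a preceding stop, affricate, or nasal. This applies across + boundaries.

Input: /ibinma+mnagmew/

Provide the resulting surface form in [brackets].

/m/ after /n/ (alveolar) → [n]
/n/ after /m/ (labial) → [m]
/m/ after /g/ (velar) → [ŋ]

[ibinna+mmagŋew]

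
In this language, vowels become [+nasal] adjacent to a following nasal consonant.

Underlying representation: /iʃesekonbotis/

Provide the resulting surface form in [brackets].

[iʃesekõnbotis]

/o/ before nasal /n/ → [õ]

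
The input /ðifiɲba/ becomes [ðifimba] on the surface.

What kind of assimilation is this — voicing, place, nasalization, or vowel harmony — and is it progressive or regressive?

place assimilation, regressive

/ɲ/→[m].
Each target copies a feature from the following segment, so the direction is regressive.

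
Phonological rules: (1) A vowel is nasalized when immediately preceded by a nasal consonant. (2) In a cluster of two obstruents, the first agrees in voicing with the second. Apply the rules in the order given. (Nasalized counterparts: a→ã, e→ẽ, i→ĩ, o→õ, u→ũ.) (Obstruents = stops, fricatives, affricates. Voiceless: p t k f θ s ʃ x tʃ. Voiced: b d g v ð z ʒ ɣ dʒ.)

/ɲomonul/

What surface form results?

[ɲõmõnũl]

Rule 1: /o/ after nasal /ɲ/ → [õ]
Rule 1: /o/ after nasal /m/ → [õ]
Rule 1: /u/ after nasal /n/ → [ũ]
After rule 1: ɲõmõnũl
Rule 2: no segment meets the rule's conditions; no change.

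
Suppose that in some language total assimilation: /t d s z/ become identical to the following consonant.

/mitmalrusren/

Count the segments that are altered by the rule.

2

/t/ before /m/ → [m] (total assimilation)
/s/ before /r/ → [r] (total assimilation)
2 segments change.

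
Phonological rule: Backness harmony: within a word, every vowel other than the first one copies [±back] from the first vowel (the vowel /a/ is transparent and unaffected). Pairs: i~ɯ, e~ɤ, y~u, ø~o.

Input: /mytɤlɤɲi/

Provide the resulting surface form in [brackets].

[myteleɲi]

/ɤ/ harmonizes with /y/ ([-back]) → [e]
/ɤ/ harmonizes with /y/ ([-back]) → [e]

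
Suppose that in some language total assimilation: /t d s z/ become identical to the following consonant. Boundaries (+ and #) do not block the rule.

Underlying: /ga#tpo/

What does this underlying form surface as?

/t/ before /p/ → [p] (total assimilation)

[ga#ppo]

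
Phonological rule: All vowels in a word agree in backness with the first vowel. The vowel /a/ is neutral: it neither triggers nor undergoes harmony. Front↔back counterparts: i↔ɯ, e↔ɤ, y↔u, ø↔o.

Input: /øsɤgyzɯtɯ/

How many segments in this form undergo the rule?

3

/ɤ/ harmonizes with /ø/ ([-back]) → [e]
/ɯ/ harmonizes with /ø/ ([-back]) → [i]
/ɯ/ harmonizes with /ø/ ([-back]) → [i]
3 segments change.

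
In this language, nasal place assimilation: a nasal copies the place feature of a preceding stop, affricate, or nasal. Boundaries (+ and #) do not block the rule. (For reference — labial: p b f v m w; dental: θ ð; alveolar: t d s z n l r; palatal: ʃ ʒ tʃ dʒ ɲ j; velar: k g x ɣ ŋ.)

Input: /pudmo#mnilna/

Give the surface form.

[pudno#mmilna]

/m/ after /d/ (alveolar) → [n]
/n/ after /m/ (labial) → [m]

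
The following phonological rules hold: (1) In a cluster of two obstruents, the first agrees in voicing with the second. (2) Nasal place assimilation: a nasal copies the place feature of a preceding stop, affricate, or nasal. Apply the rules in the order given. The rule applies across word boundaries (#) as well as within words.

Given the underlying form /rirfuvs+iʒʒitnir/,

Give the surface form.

Rule 1: /v/ before /s/ (voiceless) → [f]
After rule 1: rirfufs+iʒʒitnir
Rule 2: no segment meets the rule's conditions; no change.

[rirfufs+iʒʒitnir]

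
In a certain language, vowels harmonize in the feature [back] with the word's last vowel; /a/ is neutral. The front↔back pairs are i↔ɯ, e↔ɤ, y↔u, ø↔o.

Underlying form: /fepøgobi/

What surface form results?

[fepøgøbi]

/o/ harmonizes with /i/ ([-back]) → [ø]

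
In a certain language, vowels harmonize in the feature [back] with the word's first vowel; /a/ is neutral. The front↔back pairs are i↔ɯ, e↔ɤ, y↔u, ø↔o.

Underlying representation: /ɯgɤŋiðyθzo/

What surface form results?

[ɯgɤŋɯðuθzo]

/i/ harmonizes with /ɯ/ ([+back]) → [ɯ]
/y/ harmonizes with /ɯ/ ([+back]) → [u]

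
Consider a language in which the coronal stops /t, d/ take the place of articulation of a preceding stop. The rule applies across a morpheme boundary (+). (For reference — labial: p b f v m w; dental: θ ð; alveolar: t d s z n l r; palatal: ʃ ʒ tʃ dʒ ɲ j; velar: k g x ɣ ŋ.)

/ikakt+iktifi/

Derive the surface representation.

[ikakk+ikkifi]

/t/ after /k/ (velar) → [k]
/t/ after /k/ (velar) → [k]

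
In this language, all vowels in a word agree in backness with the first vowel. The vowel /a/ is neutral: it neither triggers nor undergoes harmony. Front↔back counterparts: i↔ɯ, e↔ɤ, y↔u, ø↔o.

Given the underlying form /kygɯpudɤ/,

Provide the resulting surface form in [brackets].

/ɯ/ harmonizes with /y/ ([-back]) → [i]
/u/ harmonizes with /y/ ([-back]) → [y]
/ɤ/ harmonizes with /y/ ([-back]) → [e]

[kygipyde]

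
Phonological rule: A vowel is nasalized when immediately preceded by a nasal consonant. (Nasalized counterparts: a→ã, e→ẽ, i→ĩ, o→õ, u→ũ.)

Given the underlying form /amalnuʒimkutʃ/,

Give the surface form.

/a/ after nasal /m/ → [ã]
/u/ after nasal /n/ → [ũ]

[amãlnũʒimkutʃ]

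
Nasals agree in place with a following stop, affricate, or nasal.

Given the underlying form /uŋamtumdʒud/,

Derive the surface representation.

[uŋantuɲdʒud]

/m/ before /t/ (alveolar) → [n]
/m/ before /dʒ/ (palatal) → [ɲ]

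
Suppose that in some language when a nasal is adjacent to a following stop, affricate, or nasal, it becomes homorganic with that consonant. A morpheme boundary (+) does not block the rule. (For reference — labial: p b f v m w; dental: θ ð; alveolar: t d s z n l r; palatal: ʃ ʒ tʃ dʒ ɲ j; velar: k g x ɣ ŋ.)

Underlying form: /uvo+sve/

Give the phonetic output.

[uvo+sve]

no segment meets the rule's conditions; no change.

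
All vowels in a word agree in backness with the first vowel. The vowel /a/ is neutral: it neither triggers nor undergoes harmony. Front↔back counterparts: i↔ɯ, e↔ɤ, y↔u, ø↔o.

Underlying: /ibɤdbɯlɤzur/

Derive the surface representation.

[ibedbilezyr]

/ɤ/ harmonizes with /i/ ([-back]) → [e]
/ɯ/ harmonizes with /i/ ([-back]) → [i]
/ɤ/ harmonizes with /i/ ([-back]) → [e]
/u/ harmonizes with /i/ ([-back]) → [y]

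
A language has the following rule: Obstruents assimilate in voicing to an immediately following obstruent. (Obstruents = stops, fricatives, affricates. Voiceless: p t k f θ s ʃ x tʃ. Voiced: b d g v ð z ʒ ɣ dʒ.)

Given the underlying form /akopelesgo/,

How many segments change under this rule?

1

/s/ before /g/ (voiced) → [z]
1 segment changes.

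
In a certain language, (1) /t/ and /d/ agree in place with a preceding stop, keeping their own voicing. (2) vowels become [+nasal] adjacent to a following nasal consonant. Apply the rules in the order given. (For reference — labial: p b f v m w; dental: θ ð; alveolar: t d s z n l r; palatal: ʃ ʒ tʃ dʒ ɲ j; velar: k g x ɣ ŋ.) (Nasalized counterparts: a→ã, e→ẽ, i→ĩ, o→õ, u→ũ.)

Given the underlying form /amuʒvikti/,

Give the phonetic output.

[ãmuʒvikki]

Rule 1: /t/ after /k/ (velar) → [k]
After rule 1: amuʒvikki
Rule 2: /a/ before nasal /m/ → [ã]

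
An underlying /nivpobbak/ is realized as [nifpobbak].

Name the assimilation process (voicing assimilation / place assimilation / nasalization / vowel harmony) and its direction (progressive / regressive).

voicing assimilation, regressive

/v/→[f].
Each target copies a feature from the following segment, so the direction is regressive.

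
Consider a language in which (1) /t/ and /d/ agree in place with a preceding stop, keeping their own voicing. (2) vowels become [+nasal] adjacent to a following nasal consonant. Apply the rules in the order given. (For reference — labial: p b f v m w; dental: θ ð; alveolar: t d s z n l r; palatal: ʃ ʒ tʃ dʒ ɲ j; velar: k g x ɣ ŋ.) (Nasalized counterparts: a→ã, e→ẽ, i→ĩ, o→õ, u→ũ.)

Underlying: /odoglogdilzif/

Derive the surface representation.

[odogloggilzif]

Rule 1: /d/ after /g/ (velar) → [g]
After rule 1: odogloggilzif
Rule 2: no segment meets the rule's conditions; no change.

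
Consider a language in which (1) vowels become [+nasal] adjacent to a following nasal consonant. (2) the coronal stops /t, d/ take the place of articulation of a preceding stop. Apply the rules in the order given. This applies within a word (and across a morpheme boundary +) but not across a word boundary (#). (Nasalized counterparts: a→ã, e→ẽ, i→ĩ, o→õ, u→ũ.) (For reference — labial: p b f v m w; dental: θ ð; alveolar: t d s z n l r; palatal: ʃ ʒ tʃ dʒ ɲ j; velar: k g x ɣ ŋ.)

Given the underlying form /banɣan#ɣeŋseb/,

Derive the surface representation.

Rule 1: /a/ before nasal /n/ → [ã]
Rule 1: /a/ before nasal /n/ → [ã]
Rule 1: /e/ before nasal /ŋ/ → [ẽ]
After rule 1: bãnɣãn#ɣẽŋseb
Rule 2: no segment meets the rule's conditions; no change.

[bãnɣãn#ɣẽŋseb]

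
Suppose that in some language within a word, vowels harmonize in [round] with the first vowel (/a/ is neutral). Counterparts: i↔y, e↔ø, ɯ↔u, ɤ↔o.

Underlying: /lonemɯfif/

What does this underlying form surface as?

[lonømufyf]

/e/ harmonizes with /o/ ([+round]) → [ø]
/ɯ/ harmonizes with /o/ ([+round]) → [u]
/i/ harmonizes with /o/ ([+round]) → [y]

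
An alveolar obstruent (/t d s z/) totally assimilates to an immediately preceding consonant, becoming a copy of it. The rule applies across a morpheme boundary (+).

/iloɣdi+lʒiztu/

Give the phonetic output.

[iloɣɣi+lʒizzu]

/d/ after /ɣ/ → [ɣ] (total assimilation)
/t/ after /z/ → [z] (total assimilation)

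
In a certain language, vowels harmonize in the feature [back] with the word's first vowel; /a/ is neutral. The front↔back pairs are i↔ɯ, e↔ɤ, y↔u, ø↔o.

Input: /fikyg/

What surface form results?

[fikyg]

no segment meets the rule's conditions; no change.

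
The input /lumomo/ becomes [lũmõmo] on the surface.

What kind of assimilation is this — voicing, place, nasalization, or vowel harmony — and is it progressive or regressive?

nasalization, regressive

/u/→[ũ] /o/→[õ].
Each target copies a feature from the following segment, so the direction is regressive.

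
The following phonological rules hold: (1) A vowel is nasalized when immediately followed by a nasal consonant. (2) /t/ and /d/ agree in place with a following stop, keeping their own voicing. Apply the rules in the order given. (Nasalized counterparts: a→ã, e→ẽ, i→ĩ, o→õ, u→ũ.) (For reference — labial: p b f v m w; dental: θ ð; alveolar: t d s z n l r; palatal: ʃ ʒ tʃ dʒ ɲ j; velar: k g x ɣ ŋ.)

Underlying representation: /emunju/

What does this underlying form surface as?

Rule 1: /e/ before nasal /m/ → [ẽ]
Rule 1: /u/ before nasal /n/ → [ũ]
After rule 1: ẽmũnju
Rule 2: no segment meets the rule's conditions; no change.

[ẽmũnju]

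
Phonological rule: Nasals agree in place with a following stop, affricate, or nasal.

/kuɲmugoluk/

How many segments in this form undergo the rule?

1

/ɲ/ before /m/ (labial) → [m]
1 segment changes.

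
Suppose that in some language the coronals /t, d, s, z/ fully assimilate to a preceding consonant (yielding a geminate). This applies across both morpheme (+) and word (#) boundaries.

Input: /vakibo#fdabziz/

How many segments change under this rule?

2

/d/ after /f/ → [f] (total assimilation)
/z/ after /b/ → [b] (total assimilation)
2 segments change.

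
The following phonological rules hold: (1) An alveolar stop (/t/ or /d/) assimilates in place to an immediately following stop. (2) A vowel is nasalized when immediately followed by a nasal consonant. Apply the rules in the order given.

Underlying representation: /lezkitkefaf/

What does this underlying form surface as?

Rule 1: /t/ before /k/ (velar) → [k]
After rule 1: lezkikkefaf
Rule 2: no segment meets the rule's conditions; no change.

[lezkikkefaf]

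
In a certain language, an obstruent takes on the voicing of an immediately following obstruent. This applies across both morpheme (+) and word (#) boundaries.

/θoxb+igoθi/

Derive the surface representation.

[θoɣb+igoθi]

/x/ before /b/ (voiced) → [ɣ]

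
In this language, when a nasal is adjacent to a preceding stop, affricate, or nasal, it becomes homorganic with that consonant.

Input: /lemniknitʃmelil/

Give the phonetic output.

/n/ after /m/ (labial) → [m]
/n/ after /k/ (velar) → [ŋ]
/m/ after /tʃ/ (palatal) → [ɲ]

[lemmikŋitʃɲelil]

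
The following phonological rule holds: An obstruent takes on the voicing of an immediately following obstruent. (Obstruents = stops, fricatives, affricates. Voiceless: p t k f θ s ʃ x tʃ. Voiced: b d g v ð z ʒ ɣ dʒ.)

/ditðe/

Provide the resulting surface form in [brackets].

/t/ before /ð/ (voiced) → [d]

[didðe]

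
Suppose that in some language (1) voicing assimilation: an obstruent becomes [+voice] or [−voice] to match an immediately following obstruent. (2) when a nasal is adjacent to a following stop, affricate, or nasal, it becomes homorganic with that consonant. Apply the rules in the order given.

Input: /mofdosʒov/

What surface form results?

Rule 1: /f/ before /d/ (voiced) → [v]
Rule 1: /s/ before /ʒ/ (voiced) → [z]
After rule 1: movdozʒov
Rule 2: no segment meets the rule's conditions; no change.

[movdozʒov]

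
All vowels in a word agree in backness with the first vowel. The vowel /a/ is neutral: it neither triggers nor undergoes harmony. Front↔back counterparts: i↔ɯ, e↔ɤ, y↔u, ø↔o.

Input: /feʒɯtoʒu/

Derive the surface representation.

/ɯ/ harmonizes with /e/ ([-back]) → [i]
/o/ harmonizes with /e/ ([-back]) → [ø]
/u/ harmonizes with /e/ ([-back]) → [y]

[feʒitøʒy]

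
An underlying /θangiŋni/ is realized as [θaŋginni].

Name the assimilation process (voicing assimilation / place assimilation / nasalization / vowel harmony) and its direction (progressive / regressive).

/n/→[ŋ] /ŋ/→[n].
Each target copies a feature from the following segment, so the direction is regressive.

place assimilation, regressive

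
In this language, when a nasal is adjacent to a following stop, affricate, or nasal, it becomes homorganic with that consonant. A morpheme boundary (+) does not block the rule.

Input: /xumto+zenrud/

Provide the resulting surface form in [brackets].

[xunto+zenrud]

/m/ before /t/ (alveolar) → [n]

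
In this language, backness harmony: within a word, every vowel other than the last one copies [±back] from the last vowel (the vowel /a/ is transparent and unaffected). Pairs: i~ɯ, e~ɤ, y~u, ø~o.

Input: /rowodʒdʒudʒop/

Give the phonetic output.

[rowodʒdʒudʒop]

no segment meets the rule's conditions; no change.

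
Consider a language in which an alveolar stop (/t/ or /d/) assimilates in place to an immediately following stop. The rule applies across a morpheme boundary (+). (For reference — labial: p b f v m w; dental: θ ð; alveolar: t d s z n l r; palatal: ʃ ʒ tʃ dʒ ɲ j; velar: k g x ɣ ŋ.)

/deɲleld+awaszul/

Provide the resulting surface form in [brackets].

[deɲleld+awaszul]

no segment meets the rule's conditions; no change.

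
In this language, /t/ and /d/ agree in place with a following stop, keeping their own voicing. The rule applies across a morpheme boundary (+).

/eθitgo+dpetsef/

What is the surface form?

[eθikgo+bpetsef]

/t/ before /g/ (velar) → [k]
/d/ before /p/ (labial) → [b]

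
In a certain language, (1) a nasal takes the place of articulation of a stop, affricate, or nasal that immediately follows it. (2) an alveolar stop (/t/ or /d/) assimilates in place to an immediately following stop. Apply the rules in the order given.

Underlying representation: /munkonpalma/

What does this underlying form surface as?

[muŋkompalma]

Rule 1: /n/ before /k/ (velar) → [ŋ]
Rule 1: /n/ before /p/ (labial) → [m]
After rule 1: muŋkompalma
Rule 2: no segment meets the rule's conditions; no change.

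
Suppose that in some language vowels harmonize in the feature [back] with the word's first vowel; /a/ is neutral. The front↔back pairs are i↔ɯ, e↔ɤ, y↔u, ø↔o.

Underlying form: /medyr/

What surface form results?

no segment meets the rule's conditions; no change.

[medyr]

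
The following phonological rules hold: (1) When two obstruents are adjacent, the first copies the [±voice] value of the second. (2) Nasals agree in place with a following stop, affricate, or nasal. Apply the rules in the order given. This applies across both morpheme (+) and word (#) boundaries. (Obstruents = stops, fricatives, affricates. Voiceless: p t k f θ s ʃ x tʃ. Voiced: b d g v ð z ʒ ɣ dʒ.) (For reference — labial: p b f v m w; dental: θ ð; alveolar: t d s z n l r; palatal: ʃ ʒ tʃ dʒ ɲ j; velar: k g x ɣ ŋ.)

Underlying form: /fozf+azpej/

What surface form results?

Rule 1: /z/ before /f/ (voiceless) → [s]
Rule 1: /z/ before /p/ (voiceless) → [s]
After rule 1: fosf+aspej
Rule 2: no segment meets the rule's conditions; no change.

[fosf+aspej]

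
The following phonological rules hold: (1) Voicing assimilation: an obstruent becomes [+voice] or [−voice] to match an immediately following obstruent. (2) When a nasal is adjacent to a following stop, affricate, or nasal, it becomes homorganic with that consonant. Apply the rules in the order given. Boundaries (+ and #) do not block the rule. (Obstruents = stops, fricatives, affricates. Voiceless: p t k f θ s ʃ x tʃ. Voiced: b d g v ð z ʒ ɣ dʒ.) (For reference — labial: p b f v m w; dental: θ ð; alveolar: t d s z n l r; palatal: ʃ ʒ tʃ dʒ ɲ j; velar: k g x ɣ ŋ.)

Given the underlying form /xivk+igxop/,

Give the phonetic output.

[xifk+ikxop]

Rule 1: /v/ before /k/ (voiceless) → [f]
Rule 1: /g/ before /x/ (voiceless) → [k]
After rule 1: xifk+ikxop
Rule 2: no segment meets the rule's conditions; no change.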